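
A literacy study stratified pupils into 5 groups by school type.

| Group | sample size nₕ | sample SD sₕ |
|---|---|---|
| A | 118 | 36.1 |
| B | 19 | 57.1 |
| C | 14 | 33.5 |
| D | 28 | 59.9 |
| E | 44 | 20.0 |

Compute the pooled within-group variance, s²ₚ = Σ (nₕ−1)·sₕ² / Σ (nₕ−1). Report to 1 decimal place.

1558.8

A: (118−1)·36.1² = 117·1303.21 = 152475.57
B: (19−1)·57.1² = 18·3260.41 = 58687.38
C: (14−1)·33.5² = 13·1122.25 = 14589.25
D: (28−1)·59.9² = 27·3588.01 = 96876.27
E: (44−1)·20.0² = 43·400 = 17200
Numerator = 339828.47; denominator = Σ(nₕ−1) = 218.
s²ₚ = 339828.47/218 = 1558.846... → 1558.8.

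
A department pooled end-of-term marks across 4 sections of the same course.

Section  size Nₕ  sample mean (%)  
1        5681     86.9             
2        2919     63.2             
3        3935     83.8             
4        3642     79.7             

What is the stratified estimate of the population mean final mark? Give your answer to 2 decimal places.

80.25

N = 5681 + 2919 + 3935 + 3642 = 16177.
The stratified mean weights each stratum mean by its population share Nₕ/N.
Σ Nₕx̄ₕ = 5681·86.9 + 2919·63.2 + 3935·83.8 + 3642·79.7 = 493678.9 + 184480.8 + 329753 + 290267.4 = 1298180.1.
Divide by N: 1298180.1 / 16177 = 80.2485... → 80.25.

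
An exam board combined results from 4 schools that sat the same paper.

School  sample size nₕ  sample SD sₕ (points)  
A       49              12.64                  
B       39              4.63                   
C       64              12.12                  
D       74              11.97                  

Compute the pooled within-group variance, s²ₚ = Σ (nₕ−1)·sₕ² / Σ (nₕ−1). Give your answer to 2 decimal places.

Degrees of freedom: 48 + 38 + 63 + 73 = 222.
Σ(nₕ−1)sₕ² = 48·159.7696 + 38·21.4369 + 63·146.8944 + 73·143.2809 = 28197.3959.
s²ₚ = 28197.3959 / 222 = 127.0153... → 127.02.

127.02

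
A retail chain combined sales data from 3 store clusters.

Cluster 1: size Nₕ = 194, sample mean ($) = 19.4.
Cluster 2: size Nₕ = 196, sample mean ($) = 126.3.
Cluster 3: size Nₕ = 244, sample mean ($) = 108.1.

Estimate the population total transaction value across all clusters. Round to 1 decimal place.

54894.8

1: 194·19.4 = 3763.6
2: 196·126.3 = 24754.8
3: 244·108.1 = 26376.4
τ̂ = Σ Nₕx̄ₕ = 54894.8.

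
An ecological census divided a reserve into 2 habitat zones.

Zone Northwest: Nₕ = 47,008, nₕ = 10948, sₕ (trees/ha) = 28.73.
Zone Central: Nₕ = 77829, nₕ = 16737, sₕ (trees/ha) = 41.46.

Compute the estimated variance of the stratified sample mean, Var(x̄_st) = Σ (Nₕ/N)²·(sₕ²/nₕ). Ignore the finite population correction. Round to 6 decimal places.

0.050609

N = 124837; Wₕ = Nₕ/N.
zone Northwest: (47008/124837)²·28.73²/10948 = 0.010690385
zone Central: (77829/124837)²·41.46²/16737 = 0.039918778
Sum = 0.050609163 → 0.050609.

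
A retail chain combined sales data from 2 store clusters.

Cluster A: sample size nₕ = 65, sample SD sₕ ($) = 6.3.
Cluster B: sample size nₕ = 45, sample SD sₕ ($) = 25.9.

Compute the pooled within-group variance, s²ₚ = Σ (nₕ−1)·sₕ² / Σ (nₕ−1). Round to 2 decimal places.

Degrees of freedom: 64 + 44 = 108.
Σ(nₕ−1)sₕ² = 64·39.69 + 44·670.81 = 32055.8.
s²ₚ = 32055.8 / 108 = 296.8130... → 296.81.

296.81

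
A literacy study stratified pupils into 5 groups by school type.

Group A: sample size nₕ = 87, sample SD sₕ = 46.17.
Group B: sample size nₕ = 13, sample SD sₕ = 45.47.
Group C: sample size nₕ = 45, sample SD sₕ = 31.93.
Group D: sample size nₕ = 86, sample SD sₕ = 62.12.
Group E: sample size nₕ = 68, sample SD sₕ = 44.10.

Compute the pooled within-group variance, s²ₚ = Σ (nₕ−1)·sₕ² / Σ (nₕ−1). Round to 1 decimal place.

A: (87−1)·46.17² = 86·2131.6689 = 183323.5254
B: (13−1)·45.47² = 12·2067.5209 = 24810.2508
C: (45−1)·31.93² = 44·1019.5249 = 44859.0956
D: (86−1)·62.12² = 85·3858.8944 = 328006.024
E: (68−1)·44.10² = 67·1944.81 = 130302.27
Numerator = 711301.1658; denominator = Σ(nₕ−1) = 294.
s²ₚ = 711301.1658/294 = 2419.392... → 2419.4.

2419.4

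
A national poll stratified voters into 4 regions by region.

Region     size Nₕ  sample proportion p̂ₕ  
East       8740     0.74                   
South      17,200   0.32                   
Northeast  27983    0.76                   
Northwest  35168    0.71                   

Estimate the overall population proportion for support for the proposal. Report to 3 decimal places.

0.653

Wₕ = Nₕ/N with N = 89091: 0.0981, 0.1931, 0.3141, 0.3947.
p̂_st = 0.0981·0.74 + 0.1931·0.32 + 0.3141·0.76 + 0.3947·0.71 ≈ 0.65335... → 0.653.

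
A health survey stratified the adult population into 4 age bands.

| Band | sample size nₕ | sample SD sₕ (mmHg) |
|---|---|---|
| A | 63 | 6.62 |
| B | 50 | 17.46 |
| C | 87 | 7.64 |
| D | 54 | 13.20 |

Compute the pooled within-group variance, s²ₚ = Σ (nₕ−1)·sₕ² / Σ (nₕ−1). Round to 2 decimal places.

Degrees of freedom: 62 + 49 + 86 + 53 = 250.
Σ(nₕ−1)sₕ² = 62·43.8244 + 49·304.8516 + 86·58.3696 + 53·174.24 = 31909.3468.
s²ₚ = 31909.3468 / 250 = 127.6374... → 127.64.

127.64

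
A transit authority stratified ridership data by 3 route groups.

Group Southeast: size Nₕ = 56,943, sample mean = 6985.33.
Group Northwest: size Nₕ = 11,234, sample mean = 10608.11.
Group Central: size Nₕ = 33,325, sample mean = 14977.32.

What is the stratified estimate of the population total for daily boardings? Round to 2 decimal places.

1016056342.93

Estimate total by summing Nₕ·x̄ₕ over strata.
56943·6985.33 + 11234·10608.11 + 33325·14977.32 = 397765646.19 + 119171507.74 + 499119189 = 1016056342.93.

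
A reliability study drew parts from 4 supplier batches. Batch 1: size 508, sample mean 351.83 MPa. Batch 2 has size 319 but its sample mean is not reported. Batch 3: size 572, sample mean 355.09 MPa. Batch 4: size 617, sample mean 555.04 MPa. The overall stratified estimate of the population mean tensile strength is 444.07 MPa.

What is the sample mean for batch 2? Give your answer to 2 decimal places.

535.88

N = 508 + 319 + 572 + 617 = 2016.
Overall total = μ·N = 444.07·2016 = 895245.12.
Subtract the known strata: 508·351.83 + 572·355.09 + 617·555.04 = 724300.8.
Remaining total for batch 2: 895245.12 − 724300.8 = 170944.32.
Divide by its size: 170944.32 / 319 = 535.8756... → 535.88.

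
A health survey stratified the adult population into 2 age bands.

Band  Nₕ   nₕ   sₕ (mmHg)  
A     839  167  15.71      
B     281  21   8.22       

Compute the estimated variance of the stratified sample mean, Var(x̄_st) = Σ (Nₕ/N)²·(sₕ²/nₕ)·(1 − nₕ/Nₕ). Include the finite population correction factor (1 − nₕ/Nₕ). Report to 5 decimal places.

0.85165

N = 1120. Term for each stratum: Wₕ²sₕ²/nₕ·(1−nₕ/Nₕ).
Var(x̄_st) = 0.66424927 + 0.18739930 = 0.85164857 → 0.85165.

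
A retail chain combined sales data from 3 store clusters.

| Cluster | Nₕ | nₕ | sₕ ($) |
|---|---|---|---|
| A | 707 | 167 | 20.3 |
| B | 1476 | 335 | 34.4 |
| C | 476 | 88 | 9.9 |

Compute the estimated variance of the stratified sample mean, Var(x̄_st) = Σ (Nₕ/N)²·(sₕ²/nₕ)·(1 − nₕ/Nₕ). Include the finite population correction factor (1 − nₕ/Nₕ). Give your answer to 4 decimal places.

N = 2659; Wₕ = Nₕ/N.
cluster A: (707/2659)²·20.3²/167·(1 − 167/707) = 0.1332454
cluster B: (1476/2659)²·34.4²/335·(1 − 335/1476) = 0.8414095
cluster C: (476/2659)²·9.9²/88·(1 − 88/476) = 0.0290931
Sum = 1.0037479 → 1.0037.

1.0037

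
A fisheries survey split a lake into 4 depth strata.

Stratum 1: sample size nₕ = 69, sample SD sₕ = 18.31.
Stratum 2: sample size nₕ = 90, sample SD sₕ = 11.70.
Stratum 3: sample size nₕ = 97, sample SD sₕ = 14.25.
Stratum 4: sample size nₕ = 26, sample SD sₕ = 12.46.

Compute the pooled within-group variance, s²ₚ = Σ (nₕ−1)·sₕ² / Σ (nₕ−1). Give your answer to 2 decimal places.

1: (69−1)·18.31² = 68·335.2561 = 22797.4148
2: (90−1)·11.70² = 89·136.89 = 12183.21
3: (97−1)·14.25² = 96·203.0625 = 19494
4: (26−1)·12.46² = 25·155.2516 = 3881.29
Numerator = 58355.9148; denominator = Σ(nₕ−1) = 278.
s²ₚ = 58355.9148/278 = 209.9134... → 209.91.

209.91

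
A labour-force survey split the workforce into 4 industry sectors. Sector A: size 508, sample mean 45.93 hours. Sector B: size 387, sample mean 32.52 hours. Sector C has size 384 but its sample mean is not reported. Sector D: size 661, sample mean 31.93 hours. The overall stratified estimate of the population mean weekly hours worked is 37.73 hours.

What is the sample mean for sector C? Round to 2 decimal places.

42.12

Σ Nₕx̄ₕ = N·μ, so 384·x̄_C = 1940·37.73 − (508·45.93 + 387·32.52 + 661·31.93).
= 73196.2 − 57023.41 = 16172.79.
x̄_C = 16172.79 / 384 = 42.1166... → 42.12.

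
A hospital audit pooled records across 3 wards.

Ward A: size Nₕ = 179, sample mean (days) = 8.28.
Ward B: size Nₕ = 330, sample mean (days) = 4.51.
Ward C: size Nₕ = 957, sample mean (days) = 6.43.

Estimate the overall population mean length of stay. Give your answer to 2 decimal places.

6.22

N = 1466; weights Wₕ = Nₕ/N = (0.1221, 0.2251, 0.6528).
x̄_st = Σ Wₕ·x̄ₕ = 0.1221·8.28 + 0.2251·4.51 + 0.6528·6.43 ≈ 6.2237...
→ 6.22.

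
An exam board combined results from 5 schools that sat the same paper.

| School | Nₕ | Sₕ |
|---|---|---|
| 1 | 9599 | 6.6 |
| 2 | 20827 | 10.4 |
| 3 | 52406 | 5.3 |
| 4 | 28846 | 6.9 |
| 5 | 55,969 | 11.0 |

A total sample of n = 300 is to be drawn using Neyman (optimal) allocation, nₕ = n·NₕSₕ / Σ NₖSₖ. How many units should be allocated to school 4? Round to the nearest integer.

1: NₕSₕ = 9599·6.6 = 63353.4
2: NₕSₕ = 20827·10.4 = 216600.8
3: NₕSₕ = 52406·5.3 = 277751.8
4: NₕSₕ = 28846·6.9 = 199037.4
5: NₕSₕ = 55969·11.0 = 615659
Σ NₕSₕ = 1372402.4.
n_4 = 300·199037.4/1372402.4 = 43.509... → 44.

44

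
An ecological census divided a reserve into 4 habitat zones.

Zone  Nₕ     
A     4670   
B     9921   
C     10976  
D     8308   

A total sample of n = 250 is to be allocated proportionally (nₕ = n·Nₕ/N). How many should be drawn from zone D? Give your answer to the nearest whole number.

61

Share of zone D = 8308/33875 = 0.24525.
Allocate 250 × 0.24525 = 61.314... → 61.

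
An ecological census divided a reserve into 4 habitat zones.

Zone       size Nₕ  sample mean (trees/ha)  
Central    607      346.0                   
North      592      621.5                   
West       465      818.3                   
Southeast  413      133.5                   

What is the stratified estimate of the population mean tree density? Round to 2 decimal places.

488.01

N = 607 + 592 + 465 + 413 = 2077.
Weight each subgroup mean by Nₕ/N and sum.
Σ Nₕx̄ₕ = 607·346.0 + 592·621.5 + 465·818.3 + 413·133.5 = 210022 + 367928 + 380509.5 + 55135.5 = 1013595.
Divide by N: 1013595 / 2077 = 488.0091... → 488.01.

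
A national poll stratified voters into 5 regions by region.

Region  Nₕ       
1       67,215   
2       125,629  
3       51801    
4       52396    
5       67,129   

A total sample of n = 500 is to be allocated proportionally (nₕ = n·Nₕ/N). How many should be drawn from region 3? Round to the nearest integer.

71

N = 67215 + 125629 + 51801 + 52396 + 67129 = 364170.
n_3 = 500·51801/364170 = 71.122... → 71.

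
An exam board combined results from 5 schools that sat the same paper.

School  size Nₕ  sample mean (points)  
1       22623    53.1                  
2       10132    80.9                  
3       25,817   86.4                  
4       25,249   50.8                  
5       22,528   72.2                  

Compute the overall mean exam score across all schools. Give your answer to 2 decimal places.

x̄_st = (Σ Nₕx̄ₕ) / (Σ Nₕ) = (22623·53.1 + 10132·80.9 + 25817·86.4 + 25249·50.8 + 22528·72.2) / 106349
= 7160719.7 / 106349 = 67.3323... → 67.33.

67.33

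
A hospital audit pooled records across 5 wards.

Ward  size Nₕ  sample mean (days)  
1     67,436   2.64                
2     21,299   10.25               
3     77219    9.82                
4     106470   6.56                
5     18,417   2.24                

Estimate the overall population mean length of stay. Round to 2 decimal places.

6.51

x̄_st = (Σ Nₕx̄ₕ) / (Σ Nₕ) = (67436·2.64 + 21299·10.25 + 77219·9.82 + 106470·6.56 + 18417·2.24) / 290841
= 1894333.65 / 290841 = 6.5133... → 6.51.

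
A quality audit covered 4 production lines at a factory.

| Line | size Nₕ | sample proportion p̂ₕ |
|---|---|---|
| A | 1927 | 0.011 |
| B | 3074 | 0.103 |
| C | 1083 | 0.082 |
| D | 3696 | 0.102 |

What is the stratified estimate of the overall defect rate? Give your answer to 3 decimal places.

Wₕ = Nₕ/N with N = 9780: 0.1970, 0.3143, 0.1107, 0.3779.
p̂_st = 0.1970·0.011 + 0.3143·0.103 + 0.1107·0.082 + 0.3779·0.102 ≈ 0.08217... → 0.082.

0.082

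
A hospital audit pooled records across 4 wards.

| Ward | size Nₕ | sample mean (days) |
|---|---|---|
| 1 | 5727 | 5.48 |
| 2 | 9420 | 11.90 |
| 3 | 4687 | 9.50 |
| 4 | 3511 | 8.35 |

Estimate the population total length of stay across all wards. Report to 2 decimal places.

1: 5727·5.48 = 31383.96
2: 9420·11.90 = 112098
3: 4687·9.50 = 44526.5
4: 3511·8.35 = 29316.85
τ̂ = Σ Nₕx̄ₕ = 217325.31.

217325.31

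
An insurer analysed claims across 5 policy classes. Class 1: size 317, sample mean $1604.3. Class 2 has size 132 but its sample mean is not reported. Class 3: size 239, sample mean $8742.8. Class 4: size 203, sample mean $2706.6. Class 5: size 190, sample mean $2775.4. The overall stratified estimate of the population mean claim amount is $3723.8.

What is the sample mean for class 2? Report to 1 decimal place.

2655.8

N = 317 + 132 + 239 + 203 + 190 = 1081.
Overall total = μ·N = 3723.8·1081 = 4025427.8.
Subtract the known strata: 317·1604.3 + 239·8742.8 + 203·2706.6 + 190·2775.4 = 3674858.1.
Remaining total for class 2: 4025427.8 − 3674858.1 = 350569.7.
Divide by its size: 350569.7 / 132 = 2655.831... → 2655.8.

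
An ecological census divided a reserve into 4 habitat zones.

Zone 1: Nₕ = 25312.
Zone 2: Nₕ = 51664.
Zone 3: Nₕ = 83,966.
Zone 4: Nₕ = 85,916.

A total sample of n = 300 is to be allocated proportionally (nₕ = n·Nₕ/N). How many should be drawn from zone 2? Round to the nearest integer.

N = 25312 + 51664 + 83966 + 85916 = 246858.
n_2 = 300·51664/246858 = 62.786... → 63.

63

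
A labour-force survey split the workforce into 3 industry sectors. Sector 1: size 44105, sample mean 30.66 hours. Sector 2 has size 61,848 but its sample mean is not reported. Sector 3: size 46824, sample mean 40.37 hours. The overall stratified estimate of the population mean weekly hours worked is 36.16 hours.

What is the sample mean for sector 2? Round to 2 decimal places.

N = 44105 + 61848 + 46824 = 152777.
Overall total = μ·N = 36.16·152777 = 5524416.32.
Subtract the known strata: 44105·30.66 + 46824·40.37 = 3242544.18.
Remaining total for sector 2: 5524416.32 − 3242544.18 = 2281872.14.
Divide by its size: 2281872.14 / 61848 = 36.8948... → 36.89.

36.89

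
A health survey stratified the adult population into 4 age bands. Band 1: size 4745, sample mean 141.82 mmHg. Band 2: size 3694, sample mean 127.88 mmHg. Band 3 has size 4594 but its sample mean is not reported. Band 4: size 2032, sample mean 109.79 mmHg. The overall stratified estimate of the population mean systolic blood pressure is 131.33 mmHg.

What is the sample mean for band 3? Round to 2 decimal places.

Σ Nₕx̄ₕ = N·μ, so 4594·x̄_3 = 15065·131.33 − (4745·141.82 + 3694·127.88 + 2032·109.79).
= 1978486.45 − 1368417.9 = 610068.55.
x̄_3 = 610068.55 / 4594 = 132.7968... → 132.80.

132.80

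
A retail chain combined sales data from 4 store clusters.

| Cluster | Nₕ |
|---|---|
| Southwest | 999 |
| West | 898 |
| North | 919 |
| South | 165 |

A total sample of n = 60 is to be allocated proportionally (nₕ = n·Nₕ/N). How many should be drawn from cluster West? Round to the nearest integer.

Share of cluster West = 898/2981 = 0.30124.
Allocate 60 × 0.30124 = 18.074... → 18.

18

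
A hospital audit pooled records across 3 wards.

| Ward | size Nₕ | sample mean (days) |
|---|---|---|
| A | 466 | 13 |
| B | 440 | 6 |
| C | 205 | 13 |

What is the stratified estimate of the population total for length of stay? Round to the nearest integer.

11363

A: 466·13 = 6058
B: 440·6 = 2640
C: 205·13 = 2665
τ̂ = Σ Nₕx̄ₕ = 11363.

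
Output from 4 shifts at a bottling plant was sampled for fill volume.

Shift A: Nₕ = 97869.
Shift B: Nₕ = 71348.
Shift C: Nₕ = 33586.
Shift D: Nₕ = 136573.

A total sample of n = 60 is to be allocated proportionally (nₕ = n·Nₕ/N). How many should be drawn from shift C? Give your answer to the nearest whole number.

6

N = 97869 + 71348 + 33586 + 136573 = 339376.
n_C = 60·33586/339376 = 5.938... → 6.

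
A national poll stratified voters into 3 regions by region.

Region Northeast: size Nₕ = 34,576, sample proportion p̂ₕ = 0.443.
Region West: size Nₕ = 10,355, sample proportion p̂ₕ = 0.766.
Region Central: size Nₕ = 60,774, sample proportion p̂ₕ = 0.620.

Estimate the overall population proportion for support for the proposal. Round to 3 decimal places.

Wₕ = Nₕ/N with N = 105705: 0.3271, 0.0980, 0.5749.
p̂_st = 0.3271·0.443 + 0.0980·0.766 + 0.5749·0.620 ≈ 0.57641... → 0.576.

0.576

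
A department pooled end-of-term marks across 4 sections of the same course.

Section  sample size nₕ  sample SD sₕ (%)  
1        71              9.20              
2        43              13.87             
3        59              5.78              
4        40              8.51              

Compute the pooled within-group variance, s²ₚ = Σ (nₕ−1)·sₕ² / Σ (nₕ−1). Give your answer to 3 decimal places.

89.793

Degrees of freedom: 70 + 42 + 58 + 39 = 209.
Σ(nₕ−1)sₕ² = 70·84.64 + 42·192.3769 + 58·33.4084 + 39·72.4201 = 18766.7009.
s²ₚ = 18766.7009 / 209 = 89.79283... → 89.793.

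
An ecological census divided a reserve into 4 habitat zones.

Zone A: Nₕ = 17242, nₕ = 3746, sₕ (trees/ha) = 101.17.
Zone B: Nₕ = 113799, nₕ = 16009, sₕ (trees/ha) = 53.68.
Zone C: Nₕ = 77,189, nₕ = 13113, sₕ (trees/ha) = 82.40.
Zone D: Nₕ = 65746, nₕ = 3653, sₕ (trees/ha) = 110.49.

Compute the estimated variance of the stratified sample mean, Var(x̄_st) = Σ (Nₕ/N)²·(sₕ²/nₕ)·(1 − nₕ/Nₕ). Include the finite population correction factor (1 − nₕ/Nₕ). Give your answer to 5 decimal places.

0.25103

N = 273976. Term for each stratum: Wₕ²sₕ²/nₕ·(1−nₕ/Nₕ).
Var(x̄_st) = 0.00847039 + 0.02668509 + 0.03411757 + 0.18175368 = 0.25102673 → 0.25103.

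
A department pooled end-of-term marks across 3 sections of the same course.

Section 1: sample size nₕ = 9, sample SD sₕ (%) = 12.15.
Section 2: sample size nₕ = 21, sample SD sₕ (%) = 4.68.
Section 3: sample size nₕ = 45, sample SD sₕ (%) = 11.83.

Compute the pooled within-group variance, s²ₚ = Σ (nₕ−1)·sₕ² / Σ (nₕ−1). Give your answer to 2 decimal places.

108.01

Degrees of freedom: 8 + 20 + 44 = 72.
Σ(nₕ−1)sₕ² = 8·147.6225 + 20·21.9024 + 44·139.9489 = 7776.7796.
s²ₚ = 7776.7796 / 72 = 108.0108... → 108.01.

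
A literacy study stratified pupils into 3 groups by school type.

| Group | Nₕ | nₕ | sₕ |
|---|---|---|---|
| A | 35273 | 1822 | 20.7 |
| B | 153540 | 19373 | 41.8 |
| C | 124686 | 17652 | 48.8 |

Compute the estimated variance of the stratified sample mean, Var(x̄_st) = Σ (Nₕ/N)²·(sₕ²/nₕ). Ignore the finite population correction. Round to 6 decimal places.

0.045951

N = 313499. Term for each stratum: Wₕ²sₕ²/nₕ.
Var(x̄_st) = 0.002977178 + 0.021633483 + 0.021340706 = 0.045951367 → 0.045951.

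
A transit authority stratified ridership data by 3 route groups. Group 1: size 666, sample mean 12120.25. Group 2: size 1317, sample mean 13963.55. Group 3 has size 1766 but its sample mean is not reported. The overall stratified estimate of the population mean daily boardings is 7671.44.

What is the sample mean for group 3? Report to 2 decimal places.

1301.33

Σ Nₕx̄ₕ = N·μ, so 1766·x̄_3 = 3749·7671.44 − (666·12120.25 + 1317·13963.55).
= 28760228.56 − 26462081.85 = 2298146.71.
x̄_3 = 2298146.71 / 1766 = 1301.3288... → 1301.33.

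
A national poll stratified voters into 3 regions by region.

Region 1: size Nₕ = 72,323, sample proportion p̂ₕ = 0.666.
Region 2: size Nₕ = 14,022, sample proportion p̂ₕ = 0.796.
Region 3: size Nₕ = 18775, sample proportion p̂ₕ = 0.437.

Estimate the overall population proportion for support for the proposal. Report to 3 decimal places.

N = 72323 + 14022 + 18775 = 105120.
Overall proportion = Σ (Nₕ/N)·p̂ₕ.
Σ Nₕp̂ₕ = 48167.118 + 11161.512 + 8204.675 = 67533.305.
67533.305 / 105120 = 0.64244... → 0.642.

0.642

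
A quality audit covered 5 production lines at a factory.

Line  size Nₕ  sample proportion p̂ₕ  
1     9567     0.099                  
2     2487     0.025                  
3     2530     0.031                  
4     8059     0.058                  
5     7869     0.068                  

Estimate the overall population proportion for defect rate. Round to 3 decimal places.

N = 9567 + 2487 + 2530 + 8059 + 7869 = 30512.
Overall proportion = Σ (Nₕ/N)·p̂ₕ.
Σ Nₕp̂ₕ = 947.133 + 62.175 + 78.43 + 467.422 + 535.092 = 2090.252.
2090.252 / 30512 = 0.06851... → 0.069.

0.069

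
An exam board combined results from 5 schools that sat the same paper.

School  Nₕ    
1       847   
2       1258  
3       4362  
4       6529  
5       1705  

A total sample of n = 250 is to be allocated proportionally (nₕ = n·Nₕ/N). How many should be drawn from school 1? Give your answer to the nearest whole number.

Share of school 1 = 847/14701 = 0.05762.
Allocate 250 × 0.05762 = 14.404... → 14.

14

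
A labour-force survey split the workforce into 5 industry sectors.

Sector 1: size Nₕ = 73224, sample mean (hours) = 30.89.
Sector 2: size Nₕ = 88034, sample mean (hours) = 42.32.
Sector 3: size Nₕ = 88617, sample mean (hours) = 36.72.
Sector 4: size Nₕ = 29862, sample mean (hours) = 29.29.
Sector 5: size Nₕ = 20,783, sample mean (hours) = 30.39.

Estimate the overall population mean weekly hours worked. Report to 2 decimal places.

35.76

N = 73224 + 88034 + 88617 + 29862 + 20783 = 300520.
The stratified mean weights each stratum mean by its population share Nₕ/N.
Σ Nₕx̄ₕ = 73224·30.89 + 88034·42.32 + 88617·36.72 + 29862·29.29 + 20783·30.39 = 2261889.36 + 3725598.88 + 3254016.24 + 874657.98 + 631595.37 = 10747757.83.
Divide by N: 10747757.83 / 300520 = 35.7639... → 35.76.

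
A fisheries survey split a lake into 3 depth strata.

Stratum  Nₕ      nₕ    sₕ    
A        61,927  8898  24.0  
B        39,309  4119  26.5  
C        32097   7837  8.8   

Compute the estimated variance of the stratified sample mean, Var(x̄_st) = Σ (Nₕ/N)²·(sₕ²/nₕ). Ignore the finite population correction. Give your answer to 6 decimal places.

N = 133333. Term for each stratum: Wₕ²sₕ²/nₕ.
Var(x̄_st) = 0.013964162 + 0.014818650 + 0.000572623 = 0.029355435 → 0.029355.

0.029355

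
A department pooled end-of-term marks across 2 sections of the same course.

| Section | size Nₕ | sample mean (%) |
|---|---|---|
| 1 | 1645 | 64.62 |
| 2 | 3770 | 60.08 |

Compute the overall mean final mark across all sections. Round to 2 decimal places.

61.46

x̄_st = (Σ Nₕx̄ₕ) / (Σ Nₕ) = (1645·64.62 + 3770·60.08) / 5415
= 332801.5 / 5415 = 61.4592... → 61.46.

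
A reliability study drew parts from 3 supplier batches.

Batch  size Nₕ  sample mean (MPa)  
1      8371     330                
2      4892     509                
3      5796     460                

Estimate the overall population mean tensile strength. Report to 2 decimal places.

415.48

x̄_st = (Σ Nₕx̄ₕ) / (Σ Nₕ) = (8371·330 + 4892·509 + 5796·460) / 19059
= 7918618 / 19059 = 415.4792... → 415.48.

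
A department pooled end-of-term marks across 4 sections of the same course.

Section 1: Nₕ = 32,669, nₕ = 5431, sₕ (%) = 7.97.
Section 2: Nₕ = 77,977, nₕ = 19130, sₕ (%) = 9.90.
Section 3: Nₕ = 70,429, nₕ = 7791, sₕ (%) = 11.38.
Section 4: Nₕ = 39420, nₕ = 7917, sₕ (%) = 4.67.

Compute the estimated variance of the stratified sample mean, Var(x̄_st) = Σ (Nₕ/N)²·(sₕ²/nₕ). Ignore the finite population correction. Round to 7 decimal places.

N = 220495; Wₕ = Nₕ/N.
section 1: (32669/220495)²·7.97²/5431 = 0.0002567503
section 2: (77977/220495)²·9.90²/19130 = 0.0006407535
section 3: (70429/220495)²·11.38²/7791 = 0.0016958868
section 4: (39420/220495)²·4.67²/7917 = 0.0000880458
Sum = 0.0026814365 → 0.0026814.

0.0026814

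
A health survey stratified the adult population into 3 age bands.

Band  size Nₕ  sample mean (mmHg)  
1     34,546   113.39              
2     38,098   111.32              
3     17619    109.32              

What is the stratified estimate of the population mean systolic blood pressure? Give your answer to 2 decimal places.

x̄_st = (Σ Nₕx̄ₕ) / (Σ Nₕ) = (34546·113.39 + 38098·111.32 + 17619·109.32) / 90263
= 10084349.38 / 90263 = 111.7219... → 111.72.

111.72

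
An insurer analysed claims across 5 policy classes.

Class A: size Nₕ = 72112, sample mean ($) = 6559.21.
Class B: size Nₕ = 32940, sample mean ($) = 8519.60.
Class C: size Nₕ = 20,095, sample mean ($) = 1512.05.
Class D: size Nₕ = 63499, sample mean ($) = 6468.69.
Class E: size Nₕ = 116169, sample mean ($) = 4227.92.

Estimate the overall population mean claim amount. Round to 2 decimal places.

x̄_st = (Σ Nₕx̄ₕ) / (Σ Nₕ) = (72112·6559.21 + 32940·8519.60 + 20095·1512.05 + 63499·6468.69 + 116169·4227.92) / 304815
= 1685926605.06 / 304815 = 5530.9831... → 5530.98.

5530.98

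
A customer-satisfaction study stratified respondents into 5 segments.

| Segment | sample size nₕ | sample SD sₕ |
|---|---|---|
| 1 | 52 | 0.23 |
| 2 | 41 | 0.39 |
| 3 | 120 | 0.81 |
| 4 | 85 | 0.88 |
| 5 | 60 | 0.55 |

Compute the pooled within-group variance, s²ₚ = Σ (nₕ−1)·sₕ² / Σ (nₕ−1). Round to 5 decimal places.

0.48089

Degrees of freedom: 51 + 40 + 119 + 84 + 59 = 353.
Σ(nₕ−1)sₕ² = 51·0.0529 + 40·0.1521 + 119·0.6561 + 84·0.7744 + 59·0.3025 = 169.7549.
s²ₚ = 169.7549 / 353 = 0.4808921... → 0.48089.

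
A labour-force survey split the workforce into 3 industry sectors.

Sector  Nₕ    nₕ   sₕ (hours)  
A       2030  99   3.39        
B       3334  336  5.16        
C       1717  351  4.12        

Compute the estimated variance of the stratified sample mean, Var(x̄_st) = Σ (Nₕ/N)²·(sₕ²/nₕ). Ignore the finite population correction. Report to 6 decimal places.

0.029951

N = 7081; Wₕ = Nₕ/N.
sector A: (2030/7081)²·3.39²/99 = 0.009540411
sector B: (3334/7081)²·5.16²/336 = 0.017567183
sector C: (1717/7081)²·4.12²/351 = 0.002843405
Sum = 0.029950999 → 0.029951.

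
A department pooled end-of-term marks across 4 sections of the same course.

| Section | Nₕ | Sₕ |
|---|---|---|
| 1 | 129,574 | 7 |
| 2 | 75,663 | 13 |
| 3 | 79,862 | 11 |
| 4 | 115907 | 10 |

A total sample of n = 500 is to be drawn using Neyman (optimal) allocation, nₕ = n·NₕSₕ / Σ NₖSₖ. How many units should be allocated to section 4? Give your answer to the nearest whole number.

148

1: NₕSₕ = 129574·7 = 907018
2: NₕSₕ = 75663·13 = 983619
3: NₕSₕ = 79862·11 = 878482
4: NₕSₕ = 115907·10 = 1159070
Σ NₕSₕ = 3928189.
n_4 = 500·1159070/3928189 = 147.532... → 148.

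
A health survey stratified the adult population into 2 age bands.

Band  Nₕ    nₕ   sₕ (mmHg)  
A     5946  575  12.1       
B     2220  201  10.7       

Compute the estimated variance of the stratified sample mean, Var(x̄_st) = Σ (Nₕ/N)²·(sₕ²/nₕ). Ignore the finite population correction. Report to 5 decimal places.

0.17710

N = 8166. Term for each stratum: Wₕ²sₕ²/nₕ.
Var(x̄_st) = 0.13500006 + 0.04209773 = 0.17709779 → 0.17710.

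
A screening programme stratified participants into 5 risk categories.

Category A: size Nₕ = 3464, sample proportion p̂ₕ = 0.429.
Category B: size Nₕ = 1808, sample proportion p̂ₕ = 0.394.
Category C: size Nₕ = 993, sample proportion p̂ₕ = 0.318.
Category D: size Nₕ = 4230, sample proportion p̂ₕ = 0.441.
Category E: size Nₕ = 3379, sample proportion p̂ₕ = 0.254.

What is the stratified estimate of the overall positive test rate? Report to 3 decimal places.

0.378

Wₕ = Nₕ/N with N = 13874: 0.2497, 0.1303, 0.0716, 0.3049, 0.2435.
p̂_st = 0.2497·0.429 + 0.1303·0.394 + 0.0716·0.318 + 0.3049·0.441 + 0.2435·0.254 ≈ 0.37753... → 0.378.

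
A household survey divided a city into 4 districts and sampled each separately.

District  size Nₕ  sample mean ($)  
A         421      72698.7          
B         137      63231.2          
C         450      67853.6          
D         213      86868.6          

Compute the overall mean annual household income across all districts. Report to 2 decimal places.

72322.65

N = 421 + 137 + 450 + 213 = 1221.
The stratified mean weights each stratum mean by its population share Nₕ/N.
Σ Nₕx̄ₕ = 421·72698.7 + 137·63231.2 + 450·67853.6 + 213·86868.6 = 30606152.7 + 8662674.4 + 30534120 + 18503011.8 = 88305958.9.
Divide by N: 88305958.9 / 1221 = 72322.6527... → 72322.65.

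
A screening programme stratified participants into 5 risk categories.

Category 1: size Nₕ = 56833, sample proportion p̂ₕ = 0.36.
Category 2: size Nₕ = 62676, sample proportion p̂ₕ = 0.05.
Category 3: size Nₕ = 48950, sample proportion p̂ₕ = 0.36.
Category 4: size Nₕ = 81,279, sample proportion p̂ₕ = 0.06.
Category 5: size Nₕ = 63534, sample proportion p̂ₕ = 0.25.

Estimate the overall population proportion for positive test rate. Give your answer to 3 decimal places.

Wₕ = Nₕ/N with N = 313272: 0.1814, 0.2001, 0.1563, 0.2595, 0.2028.
p̂_st = 0.1814·0.36 + 0.2001·0.05 + 0.1563·0.36 + 0.2595·0.06 + 0.2028·0.25 ≈ 0.19783... → 0.198.

0.198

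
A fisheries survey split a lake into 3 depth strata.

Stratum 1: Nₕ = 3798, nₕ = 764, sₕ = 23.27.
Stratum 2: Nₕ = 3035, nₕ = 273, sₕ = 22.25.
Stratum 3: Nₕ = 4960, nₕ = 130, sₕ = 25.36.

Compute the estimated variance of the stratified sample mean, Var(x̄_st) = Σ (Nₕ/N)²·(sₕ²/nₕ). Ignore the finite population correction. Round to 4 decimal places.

N = 11793; Wₕ = Nₕ/N.
stratum 1: (3798/11793)²·23.27²/764 = 0.0735124
stratum 2: (3035/11793)²·22.25²/273 = 0.1201064
stratum 3: (4960/11793)²·25.36²/130 = 0.8751246
Sum = 1.0687434 → 1.0687.

1.0687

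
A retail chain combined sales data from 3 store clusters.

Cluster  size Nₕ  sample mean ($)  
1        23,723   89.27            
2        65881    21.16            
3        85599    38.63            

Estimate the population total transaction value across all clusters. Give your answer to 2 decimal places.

Estimate total by summing Nₕ·x̄ₕ over strata.
23723·89.27 + 65881·21.16 + 85599·38.63 = 2117752.21 + 1394041.96 + 3306689.37 = 6818483.54.

6818483.54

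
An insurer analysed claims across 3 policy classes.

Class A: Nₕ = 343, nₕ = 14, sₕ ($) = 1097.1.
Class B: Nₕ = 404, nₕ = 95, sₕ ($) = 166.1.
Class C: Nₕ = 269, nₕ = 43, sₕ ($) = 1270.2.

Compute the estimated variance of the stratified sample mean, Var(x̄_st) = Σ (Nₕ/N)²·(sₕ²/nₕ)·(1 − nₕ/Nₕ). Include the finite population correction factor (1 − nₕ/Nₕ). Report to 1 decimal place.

N = 1016; Wₕ = Nₕ/N.
class A: (343/1016)²·1097.1²/14·(1 − 14/343) = 9398.6829
class B: (404/1016)²·166.1²/95·(1 − 95/404) = 35.1211
class C: (269/1016)²·1270.2²/43·(1 − 43/269) = 2209.7801
Sum = 11643.5841 → 11643.6.

11643.6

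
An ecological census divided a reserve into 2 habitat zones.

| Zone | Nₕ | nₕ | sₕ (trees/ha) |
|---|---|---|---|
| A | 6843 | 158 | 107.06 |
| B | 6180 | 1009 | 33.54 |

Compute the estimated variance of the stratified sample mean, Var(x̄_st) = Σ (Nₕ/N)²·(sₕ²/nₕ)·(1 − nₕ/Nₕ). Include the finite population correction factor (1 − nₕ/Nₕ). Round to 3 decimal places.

19.777

N = 13023. Term for each stratum: Wₕ²sₕ²/nₕ·(1−nₕ/Nₕ).
Var(x̄_st) = 19.566956 + 0.210076 = 19.777031 → 19.777.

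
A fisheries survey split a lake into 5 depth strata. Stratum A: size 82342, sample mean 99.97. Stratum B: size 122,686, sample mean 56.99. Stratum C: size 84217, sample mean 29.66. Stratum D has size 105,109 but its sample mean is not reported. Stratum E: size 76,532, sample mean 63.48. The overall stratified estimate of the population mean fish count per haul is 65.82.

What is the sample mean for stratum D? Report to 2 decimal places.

Σ Nₕx̄ₕ = N·μ, so 105109·x̄_D = 470886·65.82 − (82342·99.97 + 122686·56.99 + 84217·29.66 + 76532·63.48).
= 30993716.52 − 22579732.46 = 8413984.06.
x̄_D = 8413984.06 / 105109 = 80.0501... → 80.05.

80.05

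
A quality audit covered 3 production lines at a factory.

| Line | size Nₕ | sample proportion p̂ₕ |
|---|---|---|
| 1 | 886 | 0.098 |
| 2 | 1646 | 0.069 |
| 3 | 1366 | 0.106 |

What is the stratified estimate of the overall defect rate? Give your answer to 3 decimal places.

Wₕ = Nₕ/N with N = 3898: 0.2273, 0.4223, 0.3504.
p̂_st = 0.2273·0.098 + 0.4223·0.069 + 0.3504·0.106 ≈ 0.08856... → 0.089.

0.089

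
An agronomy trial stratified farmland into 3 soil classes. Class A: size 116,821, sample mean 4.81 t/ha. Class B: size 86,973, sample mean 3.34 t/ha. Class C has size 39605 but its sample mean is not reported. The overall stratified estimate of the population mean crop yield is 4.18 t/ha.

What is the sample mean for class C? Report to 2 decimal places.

N = 116821 + 86973 + 39605 = 243399.
Overall total = μ·N = 4.18·243399 = 1017407.82.
Subtract the known strata: 116821·4.81 + 86973·3.34 = 852398.83.
Remaining total for class C: 1017407.82 − 852398.83 = 165008.99.
Divide by its size: 165008.99 / 39605 = 4.1664... → 4.17.

4.17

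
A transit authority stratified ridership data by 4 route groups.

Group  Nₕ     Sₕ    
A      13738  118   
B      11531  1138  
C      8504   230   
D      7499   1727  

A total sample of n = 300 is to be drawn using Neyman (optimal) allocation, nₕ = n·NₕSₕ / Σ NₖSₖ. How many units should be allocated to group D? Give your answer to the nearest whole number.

Σ NₕSₕ = 13738·118 + 11531·1138 + 8504·230 + 7499·1727 = 29650055.
Share for D: 12950773/29650055 = 0.43679.
n_D = 300 × 0.43679 = 131.036... → 131.

131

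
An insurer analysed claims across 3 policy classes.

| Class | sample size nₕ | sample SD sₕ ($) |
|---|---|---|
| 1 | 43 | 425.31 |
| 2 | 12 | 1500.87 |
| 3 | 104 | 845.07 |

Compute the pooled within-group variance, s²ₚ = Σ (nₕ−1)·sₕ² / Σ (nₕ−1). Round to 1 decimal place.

Degrees of freedom: 42 + 11 + 103 = 156.
Σ(nₕ−1)sₕ² = 42·180888.5961 + 11·2252610.7569 + 103·714143.3049 = 105932799.7668.
s²ₚ = 105932799.7668 / 156 = 679056.409... → 679056.4.

679056.4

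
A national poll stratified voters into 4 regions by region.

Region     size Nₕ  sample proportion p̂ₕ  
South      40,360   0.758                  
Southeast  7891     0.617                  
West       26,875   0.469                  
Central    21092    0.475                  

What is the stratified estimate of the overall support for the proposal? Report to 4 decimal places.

0.6037

N = 40360 + 7891 + 26875 + 21092 = 96218.
Overall proportion = Σ (Nₕ/N)·p̂ₕ.
Σ Nₕp̂ₕ = 30592.88 + 4868.747 + 12604.375 + 10018.7 = 58084.702.
58084.702 / 96218 = 0.603678... → 0.6037.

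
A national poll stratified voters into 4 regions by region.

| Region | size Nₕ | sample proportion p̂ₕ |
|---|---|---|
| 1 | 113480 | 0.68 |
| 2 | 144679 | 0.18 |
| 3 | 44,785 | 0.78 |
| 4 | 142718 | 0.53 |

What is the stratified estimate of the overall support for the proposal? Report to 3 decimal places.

Wₕ = Nₕ/N with N = 445662: 0.2546, 0.3246, 0.1005, 0.3202.
p̂_st = 0.2546·0.68 + 0.3246·0.18 + 0.1005·0.78 + 0.3202·0.53 ≈ 0.47969... → 0.480.

0.480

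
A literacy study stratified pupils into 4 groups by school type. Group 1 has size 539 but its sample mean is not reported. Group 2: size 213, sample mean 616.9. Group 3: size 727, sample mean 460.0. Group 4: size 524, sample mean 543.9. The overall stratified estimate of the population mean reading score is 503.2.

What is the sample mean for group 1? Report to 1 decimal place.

Σ Nₕx̄ₕ = N·μ, so 539·x̄_1 = 2003·503.2 − (213·616.9 + 727·460.0 + 524·543.9).
= 1007909.6 − 750823.3 = 257086.3.
x̄_1 = 257086.3 / 539 = 476.969... → 477.0.

477.0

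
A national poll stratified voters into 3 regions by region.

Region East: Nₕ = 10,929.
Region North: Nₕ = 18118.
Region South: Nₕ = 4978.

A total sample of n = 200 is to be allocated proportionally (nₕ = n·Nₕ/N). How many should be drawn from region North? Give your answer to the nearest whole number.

106

N = 10929 + 18118 + 4978 = 34025.
n_North = 200·18118/34025 = 106.498... → 106.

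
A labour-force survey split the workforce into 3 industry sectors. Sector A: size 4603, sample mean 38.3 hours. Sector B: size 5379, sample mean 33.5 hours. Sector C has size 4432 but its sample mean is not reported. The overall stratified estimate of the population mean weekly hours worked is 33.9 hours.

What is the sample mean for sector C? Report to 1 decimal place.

N = 4603 + 5379 + 4432 = 14414.
Overall total = μ·N = 33.9·14414 = 488634.6.
Subtract the known strata: 4603·38.3 + 5379·33.5 = 356491.4.
Remaining total for sector C: 488634.6 − 356491.4 = 132143.2.
Divide by its size: 132143.2 / 4432 = 29.816... → 29.8.

29.8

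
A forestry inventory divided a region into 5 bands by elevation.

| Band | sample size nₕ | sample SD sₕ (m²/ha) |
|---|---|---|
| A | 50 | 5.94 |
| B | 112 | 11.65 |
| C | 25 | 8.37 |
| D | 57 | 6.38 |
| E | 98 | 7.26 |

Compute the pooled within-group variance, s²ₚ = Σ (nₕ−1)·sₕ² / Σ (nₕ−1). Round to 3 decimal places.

A: (50−1)·5.94² = 49·35.2836 = 1728.8964
B: (112−1)·11.65² = 111·135.7225 = 15065.1975
C: (25−1)·8.37² = 24·70.0569 = 1681.3656
D: (57−1)·6.38² = 56·40.7044 = 2279.4464
E: (98−1)·7.26² = 97·52.7076 = 5112.6372
Numerator = 25867.5431; denominator = Σ(nₕ−1) = 337.
s²ₚ = 25867.5431/337 = 76.75829... → 76.758.

76.758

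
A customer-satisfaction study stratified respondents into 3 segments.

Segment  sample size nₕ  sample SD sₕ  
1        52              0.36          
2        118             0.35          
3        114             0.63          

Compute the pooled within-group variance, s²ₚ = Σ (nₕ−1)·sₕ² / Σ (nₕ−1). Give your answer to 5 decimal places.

Degrees of freedom: 51 + 117 + 113 = 281.
Σ(nₕ−1)sₕ² = 51·0.1296 + 117·0.1225 + 113·0.3969 = 65.7918.
s²ₚ = 65.7918 / 281 = 0.2341345... → 0.23413.

0.23413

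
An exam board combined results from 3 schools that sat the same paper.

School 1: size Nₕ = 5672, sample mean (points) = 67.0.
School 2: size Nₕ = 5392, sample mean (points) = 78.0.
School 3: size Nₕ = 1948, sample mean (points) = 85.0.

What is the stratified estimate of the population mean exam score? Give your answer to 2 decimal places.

N = 13012; weights Wₕ = Nₕ/N = (0.4359, 0.4144, 0.1497).
x̄_st = Σ Wₕ·x̄ₕ = 0.4359·67.0 + 0.4144·78.0 + 0.1497·85.0 ≈ 74.2530...
→ 74.25.

74.25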